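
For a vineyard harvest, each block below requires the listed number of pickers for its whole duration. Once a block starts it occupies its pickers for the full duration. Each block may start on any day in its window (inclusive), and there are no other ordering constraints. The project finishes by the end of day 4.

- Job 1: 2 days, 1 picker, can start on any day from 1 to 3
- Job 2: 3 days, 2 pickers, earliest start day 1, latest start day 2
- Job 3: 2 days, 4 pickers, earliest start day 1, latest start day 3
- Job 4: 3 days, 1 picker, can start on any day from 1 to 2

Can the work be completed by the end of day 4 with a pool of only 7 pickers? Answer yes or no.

yes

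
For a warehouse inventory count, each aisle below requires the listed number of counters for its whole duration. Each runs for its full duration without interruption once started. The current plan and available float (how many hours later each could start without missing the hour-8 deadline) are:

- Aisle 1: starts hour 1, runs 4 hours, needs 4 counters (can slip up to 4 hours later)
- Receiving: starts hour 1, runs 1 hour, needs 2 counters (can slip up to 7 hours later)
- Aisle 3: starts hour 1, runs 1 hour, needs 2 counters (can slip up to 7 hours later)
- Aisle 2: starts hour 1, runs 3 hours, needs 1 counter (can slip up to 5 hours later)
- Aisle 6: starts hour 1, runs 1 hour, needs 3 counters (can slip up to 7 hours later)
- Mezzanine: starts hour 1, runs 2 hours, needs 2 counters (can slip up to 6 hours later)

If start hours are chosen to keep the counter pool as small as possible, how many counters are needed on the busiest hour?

4

Early-start (Aisle 1@1, Receiving@1, Aisle 3@1, Aisle 2@1, Aisle 6@1, Mezzanine@1) gives peak 14: h1:14  h2:7  h3:5  h4:4  h5:0  h6:0  h7:0  h8:0.
Shift Receiving→5, Aisle 3→5, Aisle 2→6, Aisle 6→6, Mezzanine→7.
Schedule Aisle 1@1, Receiving@5, Aisle 3@5, Aisle 2@6, Aisle 6@6, Mezzanine@7: h1:4  h2:4  h3:4  h4:4  h5:4  h6:4  h7:3  h8:3 — peak 4.
Total counter-hours = 30 over 8 hours ⇒ peak ≥ ⌈30/8⌉ = 4, so 4 is optimal.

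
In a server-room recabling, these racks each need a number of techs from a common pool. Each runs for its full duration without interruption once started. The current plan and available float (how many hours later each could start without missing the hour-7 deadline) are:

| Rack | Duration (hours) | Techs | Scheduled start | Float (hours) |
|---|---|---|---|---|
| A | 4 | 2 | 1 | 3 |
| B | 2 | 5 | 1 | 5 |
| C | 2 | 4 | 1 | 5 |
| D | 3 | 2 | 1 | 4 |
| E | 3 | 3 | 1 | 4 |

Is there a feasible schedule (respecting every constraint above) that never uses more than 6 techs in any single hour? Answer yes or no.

no

The minimum achievable peak is 7; 6 < 7, so no feasible schedule stays within the cap.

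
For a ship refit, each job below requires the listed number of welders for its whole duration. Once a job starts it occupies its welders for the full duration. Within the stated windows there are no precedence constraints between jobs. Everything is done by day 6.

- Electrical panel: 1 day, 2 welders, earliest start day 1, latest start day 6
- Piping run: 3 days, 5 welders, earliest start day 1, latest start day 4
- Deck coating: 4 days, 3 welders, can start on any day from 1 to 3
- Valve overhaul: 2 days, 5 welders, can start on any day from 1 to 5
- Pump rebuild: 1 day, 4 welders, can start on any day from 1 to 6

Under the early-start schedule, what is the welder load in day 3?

8

At early start, day 3 has: Piping run, Deck coating.
Demand: 5 + 3 = 8.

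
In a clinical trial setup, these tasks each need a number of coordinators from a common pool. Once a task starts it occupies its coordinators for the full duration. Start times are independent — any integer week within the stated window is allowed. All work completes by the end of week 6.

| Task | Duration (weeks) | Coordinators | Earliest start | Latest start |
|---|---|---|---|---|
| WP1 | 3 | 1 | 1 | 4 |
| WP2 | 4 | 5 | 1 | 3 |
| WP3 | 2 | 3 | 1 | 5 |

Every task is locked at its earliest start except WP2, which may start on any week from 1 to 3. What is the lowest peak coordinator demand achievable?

WP2@1: w1:9  w2:9  w3:6  w4:5  w5:0  w6:0 → peak 9
WP2@2: w1:4  w2:9  w3:6  w4:5  w5:5  w6:0 → peak 9
WP2@3: w1:4  w2:4  w3:6  w4:5  w5:5  w6:5 → peak 6
Best is WP2@3, peak 6.

6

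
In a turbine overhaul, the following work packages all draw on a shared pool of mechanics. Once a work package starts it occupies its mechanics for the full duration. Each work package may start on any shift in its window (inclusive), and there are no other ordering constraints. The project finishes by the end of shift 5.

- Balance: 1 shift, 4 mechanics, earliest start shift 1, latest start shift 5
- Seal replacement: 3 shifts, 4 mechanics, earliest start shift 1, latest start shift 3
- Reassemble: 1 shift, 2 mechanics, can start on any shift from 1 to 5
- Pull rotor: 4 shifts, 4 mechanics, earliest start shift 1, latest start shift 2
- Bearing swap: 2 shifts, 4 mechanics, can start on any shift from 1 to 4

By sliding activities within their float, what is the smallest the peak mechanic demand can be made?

10

Early-start (Balance@1, Seal replacement@1, Reassemble@1, Pull rotor@1, Bearing swap@1) gives peak 18: s1:18  s2:12  s3:8  s4:4  s5:0.
Shift Pull rotor→2, Bearing swap→4.
Schedule Balance@1, Seal replacement@1, Reassemble@1, Pull rotor@2, Bearing swap@4: s1:10  s2:8  s3:8  s4:8  s5:8 — peak 10.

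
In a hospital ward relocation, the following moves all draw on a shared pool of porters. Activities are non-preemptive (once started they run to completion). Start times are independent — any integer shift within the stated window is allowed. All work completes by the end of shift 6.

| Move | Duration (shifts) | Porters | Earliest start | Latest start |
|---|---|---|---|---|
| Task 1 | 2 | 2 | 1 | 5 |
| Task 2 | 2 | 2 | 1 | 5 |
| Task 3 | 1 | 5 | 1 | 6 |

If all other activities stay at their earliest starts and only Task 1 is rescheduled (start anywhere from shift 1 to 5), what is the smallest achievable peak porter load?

Task 1@1: s1:9  s2:4  s3:0  s4:0  s5:0  s6:0 → peak 9
Task 1@2: s1:7  s2:4  s3:2  s4:0  s5:0  s6:0 → peak 7
Task 1@3: s1:7  s2:2  s3:2  s4:2  s5:0  s6:0 → peak 7
Task 1@4: s1:7  s2:2  s3:0  s4:2  s5:2  s6:0 → peak 7
Task 1@5: s1:7  s2:2  s3:0  s4:0  s5:2  s6:2 → peak 7
Best is Task 1@2, peak 7.

7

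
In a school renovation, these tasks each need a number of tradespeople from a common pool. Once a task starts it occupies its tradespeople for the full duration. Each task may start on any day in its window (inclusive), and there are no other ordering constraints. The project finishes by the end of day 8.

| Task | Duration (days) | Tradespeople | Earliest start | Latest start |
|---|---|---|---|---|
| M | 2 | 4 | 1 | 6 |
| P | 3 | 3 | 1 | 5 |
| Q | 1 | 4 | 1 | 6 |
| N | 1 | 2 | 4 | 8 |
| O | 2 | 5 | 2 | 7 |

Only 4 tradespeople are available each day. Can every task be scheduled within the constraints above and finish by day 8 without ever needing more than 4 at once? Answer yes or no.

no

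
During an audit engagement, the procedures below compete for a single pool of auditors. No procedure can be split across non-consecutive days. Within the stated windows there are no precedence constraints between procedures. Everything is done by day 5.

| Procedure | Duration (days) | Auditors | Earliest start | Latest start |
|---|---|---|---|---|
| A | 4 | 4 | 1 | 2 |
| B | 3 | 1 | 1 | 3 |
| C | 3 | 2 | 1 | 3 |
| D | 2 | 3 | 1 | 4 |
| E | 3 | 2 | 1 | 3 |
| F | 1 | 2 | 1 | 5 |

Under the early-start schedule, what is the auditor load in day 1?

At early start, day 1 has: A, B, C, D, E, F.
Demand: 4 + 1 + 2 + 3 + 2 + 2 = 14.

14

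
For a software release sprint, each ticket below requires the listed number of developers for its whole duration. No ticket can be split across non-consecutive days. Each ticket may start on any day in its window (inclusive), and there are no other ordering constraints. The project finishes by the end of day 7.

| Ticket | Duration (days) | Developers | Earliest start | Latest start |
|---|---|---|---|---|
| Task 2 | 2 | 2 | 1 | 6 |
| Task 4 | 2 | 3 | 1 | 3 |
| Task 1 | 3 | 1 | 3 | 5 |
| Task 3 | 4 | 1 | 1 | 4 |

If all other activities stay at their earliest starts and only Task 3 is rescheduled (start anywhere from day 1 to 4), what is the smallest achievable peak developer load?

Task 3@1: d1:6  d2:6  d3:2  d4:2  d5:1  d6:0  d7:0 → peak 6
Task 3@2: d1:5  d2:6  d3:2  d4:2  d5:2  d6:0  d7:0 → peak 6
Task 3@3: d1:5  d2:5  d3:2  d4:2  d5:2  d6:1  d7:0 → peak 5
Task 3@4: d1:5  d2:5  d3:1  d4:2  d5:2  d6:1  d7:1 → peak 5
Best is Task 3@3, peak 5.

5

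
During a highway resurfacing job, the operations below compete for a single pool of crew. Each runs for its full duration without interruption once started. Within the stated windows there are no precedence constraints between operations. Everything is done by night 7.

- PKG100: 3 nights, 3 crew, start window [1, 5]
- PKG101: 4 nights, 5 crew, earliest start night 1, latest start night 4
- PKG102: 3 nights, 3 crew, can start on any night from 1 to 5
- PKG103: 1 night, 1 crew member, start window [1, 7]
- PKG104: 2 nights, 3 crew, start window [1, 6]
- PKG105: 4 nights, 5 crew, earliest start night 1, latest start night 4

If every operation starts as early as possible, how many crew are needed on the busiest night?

20

Early-start schedule: PKG100@1, PKG101@1, PKG102@1, PKG103@1, PKG104@1, PKG105@1.
Load per night: night 1: 20, night 2: 19, night 3: 16, night 4: 10, night 5: 0, night 6: 0, night 7: 0.
Peak is 20.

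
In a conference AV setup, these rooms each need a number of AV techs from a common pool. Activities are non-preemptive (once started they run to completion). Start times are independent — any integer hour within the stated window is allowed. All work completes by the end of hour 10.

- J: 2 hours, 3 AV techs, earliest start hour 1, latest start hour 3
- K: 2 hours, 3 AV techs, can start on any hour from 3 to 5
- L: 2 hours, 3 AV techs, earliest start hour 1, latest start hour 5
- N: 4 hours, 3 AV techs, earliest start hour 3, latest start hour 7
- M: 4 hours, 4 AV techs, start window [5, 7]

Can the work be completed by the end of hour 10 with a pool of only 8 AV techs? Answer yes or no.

yes

Schedule J@1, K@3, L@1, N@3, M@7: h1:6  h2:6  h3:6  h4:6  h5:3  h6:3  h7:4  h8:4  h9:4  h10:4 — peak 6 ≤ 8.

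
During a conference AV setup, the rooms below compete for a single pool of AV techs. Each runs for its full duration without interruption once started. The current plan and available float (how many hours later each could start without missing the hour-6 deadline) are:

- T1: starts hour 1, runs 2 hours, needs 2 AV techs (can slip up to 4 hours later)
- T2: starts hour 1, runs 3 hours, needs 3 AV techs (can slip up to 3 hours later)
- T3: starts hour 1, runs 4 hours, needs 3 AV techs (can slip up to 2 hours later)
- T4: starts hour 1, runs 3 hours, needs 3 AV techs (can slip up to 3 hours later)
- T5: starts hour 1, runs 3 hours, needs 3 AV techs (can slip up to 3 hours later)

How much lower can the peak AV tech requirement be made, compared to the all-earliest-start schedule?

5

Early-start peak: h1:14  h2:14  h3:12  h4:3  h5:0  h6:0 ⇒ 14.
Leveled (T1@1, T2@1, T3@1, T4@3, T5@4): h1:8  h2:8  h3:9  h4:9  h5:6  h6:3 ⇒ 9.
Reduction 14 − 9 = 5.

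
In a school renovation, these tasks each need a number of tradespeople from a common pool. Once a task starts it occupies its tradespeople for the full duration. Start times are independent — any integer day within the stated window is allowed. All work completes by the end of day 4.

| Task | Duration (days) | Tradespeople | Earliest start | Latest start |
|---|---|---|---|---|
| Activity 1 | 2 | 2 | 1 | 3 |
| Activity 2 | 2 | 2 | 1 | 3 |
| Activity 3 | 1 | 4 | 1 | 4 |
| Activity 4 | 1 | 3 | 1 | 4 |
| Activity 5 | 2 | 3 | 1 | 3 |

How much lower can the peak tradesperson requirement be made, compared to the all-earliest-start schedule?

8

Early-start peak: d1:14  d2:7  d3:0  d4:0 ⇒ 14.
Leveled (Activity 1@1, Activity 2@2, Activity 3@1, Activity 4@4, Activity 5@3): d1:6  d2:4  d3:5  d4:6 ⇒ 6.
Reduction 14 − 6 = 8.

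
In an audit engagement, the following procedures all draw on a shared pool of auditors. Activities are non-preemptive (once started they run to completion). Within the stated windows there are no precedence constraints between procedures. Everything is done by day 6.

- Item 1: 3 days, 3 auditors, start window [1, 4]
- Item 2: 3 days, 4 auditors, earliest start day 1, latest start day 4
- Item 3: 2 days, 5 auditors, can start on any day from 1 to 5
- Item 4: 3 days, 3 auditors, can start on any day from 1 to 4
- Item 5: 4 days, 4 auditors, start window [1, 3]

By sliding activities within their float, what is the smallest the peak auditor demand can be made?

10

Early-start (Item 1@1, Item 2@1, Item 3@1, Item 4@1, Item 5@1) gives peak 19: d1:19  d2:19  d3:14  d4:4  d5:0  d6:0.
Shift Item 2→4, Item 3→5.
Schedule Item 1@1, Item 2@4, Item 3@5, Item 4@1, Item 5@1: d1:10  d2:10  d3:10  d4:8  d5:9  d6:9 — peak 10.
Total auditor-days = 56 over 6 days ⇒ peak ≥ ⌈56/6⌉ = 10, so 10 is optimal.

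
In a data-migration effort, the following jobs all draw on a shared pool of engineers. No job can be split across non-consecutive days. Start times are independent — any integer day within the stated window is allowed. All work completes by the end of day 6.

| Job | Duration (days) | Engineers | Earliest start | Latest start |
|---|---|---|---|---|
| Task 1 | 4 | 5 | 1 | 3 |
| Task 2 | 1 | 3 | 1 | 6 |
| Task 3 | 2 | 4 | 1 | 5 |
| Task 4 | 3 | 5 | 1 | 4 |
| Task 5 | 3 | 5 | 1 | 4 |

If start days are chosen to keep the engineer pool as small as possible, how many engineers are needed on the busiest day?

Early-start (Task 1@1, Task 2@1, Task 3@1, Task 4@1, Task 5@1) gives peak 22: d1:22  d2:19  d3:15  d4:5  d5:0  d6:0.
Shift Task 2→5, Task 3→5, Task 5→4.
Schedule Task 1@1, Task 2@5, Task 3@5, Task 4@1, Task 5@4: d1:10  d2:10  d3:10  d4:10  d5:12  d6:9 — peak 12.

12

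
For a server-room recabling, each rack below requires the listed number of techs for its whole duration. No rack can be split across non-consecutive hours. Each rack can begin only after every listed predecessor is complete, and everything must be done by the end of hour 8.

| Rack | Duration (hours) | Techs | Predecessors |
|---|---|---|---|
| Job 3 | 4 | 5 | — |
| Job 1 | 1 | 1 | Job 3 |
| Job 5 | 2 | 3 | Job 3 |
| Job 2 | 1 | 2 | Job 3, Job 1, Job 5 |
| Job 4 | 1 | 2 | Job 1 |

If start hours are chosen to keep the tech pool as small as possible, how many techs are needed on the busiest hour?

Schedule Job 3@1, Job 1@5, Job 5@5, Job 2@7, Job 4@6: h1:5  h2:5  h3:5  h4:5  h5:4  h6:5  h7:2  h8:0 — peak 5.
No arrangement of the 20 feasible schedules does better.

5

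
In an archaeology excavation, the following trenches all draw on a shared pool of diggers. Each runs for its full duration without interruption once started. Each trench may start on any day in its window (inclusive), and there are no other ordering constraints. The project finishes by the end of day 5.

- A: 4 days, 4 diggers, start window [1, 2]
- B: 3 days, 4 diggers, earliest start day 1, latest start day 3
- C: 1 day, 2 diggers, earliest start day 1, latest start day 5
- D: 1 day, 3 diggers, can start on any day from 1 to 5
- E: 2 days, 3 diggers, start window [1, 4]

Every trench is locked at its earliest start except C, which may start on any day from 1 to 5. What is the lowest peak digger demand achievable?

C@1: d1:16  d2:11  d3:8  d4:4  d5:0 → peak 16
C@2: d1:14  d2:13  d3:8  d4:4  d5:0 → peak 14
C@3: d1:14  d2:11  d3:10  d4:4  d5:0 → peak 14
C@4: d1:14  d2:11  d3:8  d4:6  d5:0 → peak 14
C@5: d1:14  d2:11  d3:8  d4:4  d5:2 → peak 14
Best is C@2, peak 14.

14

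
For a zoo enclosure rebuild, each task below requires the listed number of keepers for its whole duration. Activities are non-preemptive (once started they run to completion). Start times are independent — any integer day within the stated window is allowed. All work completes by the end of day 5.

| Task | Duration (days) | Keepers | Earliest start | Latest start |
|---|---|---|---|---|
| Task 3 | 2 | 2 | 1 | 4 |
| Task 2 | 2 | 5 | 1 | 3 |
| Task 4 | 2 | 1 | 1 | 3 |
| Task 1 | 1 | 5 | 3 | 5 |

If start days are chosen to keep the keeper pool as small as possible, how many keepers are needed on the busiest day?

Early-start (Task 3@1, Task 2@1, Task 4@1, Task 1@3) gives peak 8: d1:8  d2:8  d3:5  d4:0  d5:0.
Shift Task 2→3, Task 1→5.
Schedule Task 3@1, Task 2@3, Task 4@1, Task 1@5: d1:3  d2:3  d3:5  d4:5  d5:5 — peak 5.
Total keeper-days = 21 over 5 days ⇒ peak ≥ ⌈21/5⌉ = 5, so 5 is optimal.

5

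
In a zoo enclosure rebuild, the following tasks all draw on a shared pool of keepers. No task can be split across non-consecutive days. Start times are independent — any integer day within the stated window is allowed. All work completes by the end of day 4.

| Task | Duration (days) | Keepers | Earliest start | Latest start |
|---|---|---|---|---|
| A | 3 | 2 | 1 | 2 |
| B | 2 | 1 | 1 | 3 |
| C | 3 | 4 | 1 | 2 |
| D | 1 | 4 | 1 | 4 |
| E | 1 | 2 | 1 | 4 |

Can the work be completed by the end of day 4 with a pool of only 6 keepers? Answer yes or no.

no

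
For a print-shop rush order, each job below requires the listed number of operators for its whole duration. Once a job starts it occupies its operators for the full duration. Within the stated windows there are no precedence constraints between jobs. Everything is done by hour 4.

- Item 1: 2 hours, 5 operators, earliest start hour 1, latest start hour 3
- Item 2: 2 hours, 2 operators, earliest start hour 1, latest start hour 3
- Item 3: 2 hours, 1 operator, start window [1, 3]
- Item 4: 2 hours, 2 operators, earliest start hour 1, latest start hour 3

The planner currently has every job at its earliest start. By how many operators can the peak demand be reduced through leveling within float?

5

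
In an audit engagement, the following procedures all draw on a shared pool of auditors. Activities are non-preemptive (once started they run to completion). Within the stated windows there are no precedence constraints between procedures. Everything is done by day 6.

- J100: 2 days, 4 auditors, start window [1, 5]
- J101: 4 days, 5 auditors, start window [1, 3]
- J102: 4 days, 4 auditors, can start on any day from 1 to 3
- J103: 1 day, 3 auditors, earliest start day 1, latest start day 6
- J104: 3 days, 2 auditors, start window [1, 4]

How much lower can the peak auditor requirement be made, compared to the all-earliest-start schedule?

Early-start peak: d1:18  d2:15  d3:11  d4:9  d5:0  d6:0 ⇒ 18.
Leveled (J100@1, J101@1, J102@3, J103@5, J104@1): d1:11  d2:11  d3:11  d4:9  d5:7  d6:4 ⇒ 11.
Reduction 18 − 11 = 7.

7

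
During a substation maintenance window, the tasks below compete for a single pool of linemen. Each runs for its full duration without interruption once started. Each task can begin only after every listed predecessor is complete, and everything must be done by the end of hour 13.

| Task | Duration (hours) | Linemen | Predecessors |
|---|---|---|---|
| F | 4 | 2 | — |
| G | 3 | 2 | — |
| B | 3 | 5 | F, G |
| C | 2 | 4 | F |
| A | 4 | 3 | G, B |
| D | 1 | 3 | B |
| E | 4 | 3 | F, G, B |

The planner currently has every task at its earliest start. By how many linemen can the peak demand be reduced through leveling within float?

2

Early-start peak: h1:4  h2:4  h3:4  h4:2  h5:9  h6:9  h7:5  h8:9  h9:6  h10:6  h11:6  h12:0  h13:0 ⇒ 9.
Leveled (F@1, G@1, B@5, C@8, A@8, D@12, E@10): h1:4  h2:4  h3:4  h4:2  h5:5  h6:5  h7:5  h8:7  h9:7  h10:6  h11:6  h12:6  h13:3 ⇒ 7.
Reduction 9 − 7 = 2.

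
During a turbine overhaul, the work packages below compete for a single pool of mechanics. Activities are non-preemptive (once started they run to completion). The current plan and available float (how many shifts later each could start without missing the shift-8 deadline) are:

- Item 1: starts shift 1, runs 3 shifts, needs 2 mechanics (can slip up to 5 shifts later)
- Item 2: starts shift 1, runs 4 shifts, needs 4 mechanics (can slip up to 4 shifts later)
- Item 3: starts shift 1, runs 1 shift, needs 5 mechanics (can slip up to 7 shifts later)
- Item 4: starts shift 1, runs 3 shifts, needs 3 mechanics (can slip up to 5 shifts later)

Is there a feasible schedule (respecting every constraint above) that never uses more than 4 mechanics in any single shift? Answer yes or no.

no

Total mechanic-shifts = 36; over 8 shifts the average is 36/8 > 4, so some shift must exceed 4.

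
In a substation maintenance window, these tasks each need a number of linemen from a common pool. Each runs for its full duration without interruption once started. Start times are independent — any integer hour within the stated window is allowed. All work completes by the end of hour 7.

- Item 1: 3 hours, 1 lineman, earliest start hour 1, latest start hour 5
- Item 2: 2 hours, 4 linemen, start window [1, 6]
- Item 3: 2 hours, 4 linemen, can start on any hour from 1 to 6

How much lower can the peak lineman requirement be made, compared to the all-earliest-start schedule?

5

Early-start peak: h1:9  h2:9  h3:1  h4:0  h5:0  h6:0  h7:0 ⇒ 9.
Leveled (Item 1@1, Item 2@4, Item 3@6): h1:1  h2:1  h3:1  h4:4  h5:4  h6:4  h7:4 ⇒ 4.
Reduction 9 − 4 = 5.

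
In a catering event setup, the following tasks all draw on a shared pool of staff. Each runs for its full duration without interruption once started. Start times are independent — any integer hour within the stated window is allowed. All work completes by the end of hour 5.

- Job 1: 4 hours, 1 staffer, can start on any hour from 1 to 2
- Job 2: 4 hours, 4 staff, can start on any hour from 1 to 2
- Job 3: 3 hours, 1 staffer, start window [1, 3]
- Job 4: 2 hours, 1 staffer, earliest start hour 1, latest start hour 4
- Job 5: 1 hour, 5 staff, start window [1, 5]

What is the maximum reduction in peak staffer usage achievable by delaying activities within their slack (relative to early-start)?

Early-start peak: h1:12  h2:7  h3:6  h4:5  h5:0 ⇒ 12.
Leveled (Job 1@1, Job 2@1, Job 3@1, Job 4@4, Job 5@5): h1:6  h2:6  h3:6  h4:6  h5:6 ⇒ 6.
Reduction 12 − 6 = 6.

6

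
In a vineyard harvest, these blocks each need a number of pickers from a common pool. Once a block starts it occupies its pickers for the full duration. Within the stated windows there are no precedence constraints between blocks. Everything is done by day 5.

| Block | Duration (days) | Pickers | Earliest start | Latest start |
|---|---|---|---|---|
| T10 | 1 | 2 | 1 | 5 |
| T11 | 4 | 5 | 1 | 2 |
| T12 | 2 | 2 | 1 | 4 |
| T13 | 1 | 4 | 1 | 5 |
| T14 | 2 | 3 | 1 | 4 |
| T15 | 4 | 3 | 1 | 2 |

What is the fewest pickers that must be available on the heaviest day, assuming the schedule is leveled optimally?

Early-start (T10@1, T11@1, T12@1, T13@1, T14@1, T15@1) gives peak 19: d1:19  d2:13  d3:8  d4:8  d5:0.
Shift T13→5, T14→3, T15→2.
Schedule T10@1, T11@1, T12@1, T13@5, T14@3, T15@2: d1:9  d2:10  d3:11  d4:11  d5:7 — peak 11.

11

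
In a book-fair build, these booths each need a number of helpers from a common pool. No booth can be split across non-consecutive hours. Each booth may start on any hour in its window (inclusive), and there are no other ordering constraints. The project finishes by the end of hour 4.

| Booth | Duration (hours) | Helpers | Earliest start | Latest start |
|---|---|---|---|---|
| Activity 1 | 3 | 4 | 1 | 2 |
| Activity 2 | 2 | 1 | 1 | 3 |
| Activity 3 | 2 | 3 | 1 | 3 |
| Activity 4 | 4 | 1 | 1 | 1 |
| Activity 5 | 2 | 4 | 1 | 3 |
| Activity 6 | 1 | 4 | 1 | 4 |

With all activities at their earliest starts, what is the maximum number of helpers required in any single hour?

Early-start schedule: Activity 1@1, Activity 2@1, Activity 3@1, Activity 4@1, Activity 5@1, Activity 6@1.
Load per hour: hour 1: 17, hour 2: 13, hour 3: 5, hour 4: 1.
Peak is 17.

17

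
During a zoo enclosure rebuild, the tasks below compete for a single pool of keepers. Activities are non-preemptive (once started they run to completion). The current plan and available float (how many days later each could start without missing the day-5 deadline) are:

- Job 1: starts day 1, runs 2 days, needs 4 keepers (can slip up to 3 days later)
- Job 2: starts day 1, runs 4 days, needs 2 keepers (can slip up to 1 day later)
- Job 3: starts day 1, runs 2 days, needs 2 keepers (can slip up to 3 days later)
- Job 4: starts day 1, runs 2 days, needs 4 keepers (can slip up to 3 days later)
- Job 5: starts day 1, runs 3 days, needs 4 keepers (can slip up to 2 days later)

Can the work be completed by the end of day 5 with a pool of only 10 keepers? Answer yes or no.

Schedule Job 1@1, Job 2@1, Job 3@1, Job 4@3, Job 5@3: d1:8  d2:8  d3:10  d4:10  d5:4 — peak 10 ≤ 10.

yes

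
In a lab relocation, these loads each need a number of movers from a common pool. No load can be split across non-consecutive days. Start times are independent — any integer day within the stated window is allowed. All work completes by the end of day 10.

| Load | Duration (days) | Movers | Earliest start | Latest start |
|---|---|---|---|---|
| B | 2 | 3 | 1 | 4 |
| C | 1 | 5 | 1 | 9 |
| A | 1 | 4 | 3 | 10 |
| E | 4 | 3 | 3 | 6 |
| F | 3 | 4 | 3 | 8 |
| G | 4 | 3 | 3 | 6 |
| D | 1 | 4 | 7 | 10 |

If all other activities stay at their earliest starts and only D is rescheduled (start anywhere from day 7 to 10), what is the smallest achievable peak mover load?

14

D@7: d1:8  d2:3  d3:14  d4:10  d5:10  d6:6  d7:4  d8:0  d9:0  d10:0 → peak 14
D@8: d1:8  d2:3  d3:14  d4:10  d5:10  d6:6  d7:0  d8:4  d9:0  d10:0 → peak 14
D@9: d1:8  d2:3  d3:14  d4:10  d5:10  d6:6  d7:0  d8:0  d9:4  d10:0 → peak 14
D@10: d1:8  d2:3  d3:14  d4:10  d5:10  d6:6  d7:0  d8:0  d9:0  d10:4 → peak 14
Best is D@7, peak 14.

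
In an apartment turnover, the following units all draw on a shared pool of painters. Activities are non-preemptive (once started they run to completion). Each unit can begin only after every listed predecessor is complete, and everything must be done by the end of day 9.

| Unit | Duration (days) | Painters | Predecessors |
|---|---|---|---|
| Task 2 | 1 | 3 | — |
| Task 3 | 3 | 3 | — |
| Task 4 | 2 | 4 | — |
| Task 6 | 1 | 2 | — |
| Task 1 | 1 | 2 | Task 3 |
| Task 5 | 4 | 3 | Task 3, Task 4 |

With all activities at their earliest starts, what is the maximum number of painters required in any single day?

Early-start schedule: Task 2@1, Task 3@1, Task 4@1, Task 6@1, Task 1@4, Task 5@4.
Load per day: day 1: 12, day 2: 7, day 3: 3, day 4: 5, day 5: 3, day 6: 3, day 7: 3, day 8: 0, day 9: 0.
Peak is 12.

12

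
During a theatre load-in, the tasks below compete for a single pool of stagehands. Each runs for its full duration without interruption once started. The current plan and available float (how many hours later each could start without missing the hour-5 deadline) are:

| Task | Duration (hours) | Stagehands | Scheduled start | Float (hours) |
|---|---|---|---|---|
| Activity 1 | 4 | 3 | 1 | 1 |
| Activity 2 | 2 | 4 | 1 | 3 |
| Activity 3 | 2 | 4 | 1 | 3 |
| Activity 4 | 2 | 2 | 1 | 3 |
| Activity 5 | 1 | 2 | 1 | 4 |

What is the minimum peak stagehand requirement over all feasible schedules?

9

Early-start (Activity 1@1, Activity 2@1, Activity 3@1, Activity 4@1, Activity 5@1) gives peak 15: h1:15  h2:13  h3:3  h4:3  h5:0.
Shift Activity 3→3, Activity 5→3.
Schedule Activity 1@1, Activity 2@1, Activity 3@3, Activity 4@1, Activity 5@3: h1:9  h2:9  h3:9  h4:7  h5:0 — peak 9.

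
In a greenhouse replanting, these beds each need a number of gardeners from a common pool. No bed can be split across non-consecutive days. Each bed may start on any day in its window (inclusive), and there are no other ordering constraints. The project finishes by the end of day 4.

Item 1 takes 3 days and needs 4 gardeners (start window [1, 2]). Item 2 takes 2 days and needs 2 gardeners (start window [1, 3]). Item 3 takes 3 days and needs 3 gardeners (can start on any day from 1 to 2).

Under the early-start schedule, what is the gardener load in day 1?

9

At early start, day 1 has: Item 1, Item 2, Item 3.
Demand: 4 + 2 + 3 = 9.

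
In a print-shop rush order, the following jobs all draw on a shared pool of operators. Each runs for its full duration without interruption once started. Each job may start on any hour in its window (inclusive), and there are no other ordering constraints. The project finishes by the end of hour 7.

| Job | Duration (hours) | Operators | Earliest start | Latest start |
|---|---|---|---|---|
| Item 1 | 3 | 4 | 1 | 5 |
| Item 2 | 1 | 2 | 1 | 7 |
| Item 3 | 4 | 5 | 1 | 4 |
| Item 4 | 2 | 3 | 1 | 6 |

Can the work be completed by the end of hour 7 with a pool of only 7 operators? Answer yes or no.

Schedule Item 1@1, Item 2@1, Item 3@4, Item 4@2: h1:6  h2:7  h3:7  h4:5  h5:5  h6:5  h7:5 — peak 7 ≤ 7.

yes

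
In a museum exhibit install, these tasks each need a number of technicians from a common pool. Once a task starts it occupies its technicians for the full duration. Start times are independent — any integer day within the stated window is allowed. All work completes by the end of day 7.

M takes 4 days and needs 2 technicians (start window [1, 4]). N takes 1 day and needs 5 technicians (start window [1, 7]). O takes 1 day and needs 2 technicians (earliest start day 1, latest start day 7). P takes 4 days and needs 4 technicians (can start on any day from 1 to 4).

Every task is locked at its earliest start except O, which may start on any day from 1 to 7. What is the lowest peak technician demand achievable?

11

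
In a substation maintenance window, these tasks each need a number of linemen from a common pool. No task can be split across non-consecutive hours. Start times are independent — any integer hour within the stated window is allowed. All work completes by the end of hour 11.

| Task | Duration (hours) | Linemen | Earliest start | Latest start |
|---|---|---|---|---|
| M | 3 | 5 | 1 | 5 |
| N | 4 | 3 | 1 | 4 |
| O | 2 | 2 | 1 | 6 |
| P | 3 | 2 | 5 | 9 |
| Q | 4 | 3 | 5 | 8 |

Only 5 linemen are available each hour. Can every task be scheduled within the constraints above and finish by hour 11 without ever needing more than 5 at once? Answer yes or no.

yes

Schedule M@1, N@4, O@4, P@6, Q@8: h1:5  h2:5  h3:5  h4:5  h5:5  h6:5  h7:5  h8:5  h9:3  h10:3  h11:3 — peak 5 ≤ 5.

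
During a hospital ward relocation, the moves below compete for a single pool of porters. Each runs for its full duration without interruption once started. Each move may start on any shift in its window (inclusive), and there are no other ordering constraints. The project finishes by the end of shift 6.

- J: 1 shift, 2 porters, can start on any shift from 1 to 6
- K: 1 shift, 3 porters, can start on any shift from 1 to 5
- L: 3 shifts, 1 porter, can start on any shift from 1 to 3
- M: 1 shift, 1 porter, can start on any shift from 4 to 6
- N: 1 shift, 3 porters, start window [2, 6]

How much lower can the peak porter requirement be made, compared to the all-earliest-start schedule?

3

Early-start peak: s1:6  s2:4  s3:1  s4:1  s5:0  s6:0 ⇒ 6.
Leveled (J@1, K@2, L@3, M@4, N@6): s1:2  s2:3  s3:1  s4:2  s5:1  s6:3 ⇒ 3.
Reduction 6 − 3 = 3.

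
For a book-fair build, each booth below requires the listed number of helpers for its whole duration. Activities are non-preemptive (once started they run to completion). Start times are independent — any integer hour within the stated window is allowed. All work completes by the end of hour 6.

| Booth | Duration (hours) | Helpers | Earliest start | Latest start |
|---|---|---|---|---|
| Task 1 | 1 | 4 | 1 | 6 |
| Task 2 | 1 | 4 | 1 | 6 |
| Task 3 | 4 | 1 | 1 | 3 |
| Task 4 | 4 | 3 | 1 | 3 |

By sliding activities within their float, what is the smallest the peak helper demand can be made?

4

Early-start (Task 1@1, Task 2@1, Task 3@1, Task 4@1) gives peak 12: h1:12  h2:4  h3:4  h4:4  h5:0  h6:0.
Shift Task 2→2, Task 3→3, Task 4→3.
Schedule Task 1@1, Task 2@2, Task 3@3, Task 4@3: h1:4  h2:4  h3:4  h4:4  h5:4  h6:4 — peak 4.
Total helper-hours = 24 over 6 hours ⇒ peak ≥ ⌈24/6⌉ = 4, so 4 is optimal.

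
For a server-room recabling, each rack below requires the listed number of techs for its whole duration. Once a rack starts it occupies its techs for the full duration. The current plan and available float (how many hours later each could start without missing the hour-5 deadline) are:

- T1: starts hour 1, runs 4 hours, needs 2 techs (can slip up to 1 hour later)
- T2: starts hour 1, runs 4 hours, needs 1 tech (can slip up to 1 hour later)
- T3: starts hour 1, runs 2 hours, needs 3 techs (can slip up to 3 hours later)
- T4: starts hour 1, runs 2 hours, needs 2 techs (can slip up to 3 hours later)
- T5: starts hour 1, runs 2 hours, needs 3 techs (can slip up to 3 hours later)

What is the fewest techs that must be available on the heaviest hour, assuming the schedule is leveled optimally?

8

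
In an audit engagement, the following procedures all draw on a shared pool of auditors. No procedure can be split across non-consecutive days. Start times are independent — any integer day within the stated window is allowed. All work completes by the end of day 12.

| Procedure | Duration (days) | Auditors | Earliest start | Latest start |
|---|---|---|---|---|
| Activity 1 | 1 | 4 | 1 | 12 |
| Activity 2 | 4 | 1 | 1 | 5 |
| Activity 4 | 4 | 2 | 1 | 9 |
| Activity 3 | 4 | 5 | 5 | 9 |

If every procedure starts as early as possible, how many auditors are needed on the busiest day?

Early-start schedule: Activity 1@1, Activity 2@1, Activity 4@1, Activity 3@5.
Load per day: day 1: 7, day 2: 3, day 3: 3, day 4: 3, day 5: 5, day 6: 5, day 7: 5, day 8: 5, day 9: 0, day 10: 0, day 11: 0, day 12: 0.
Peak is 7.

7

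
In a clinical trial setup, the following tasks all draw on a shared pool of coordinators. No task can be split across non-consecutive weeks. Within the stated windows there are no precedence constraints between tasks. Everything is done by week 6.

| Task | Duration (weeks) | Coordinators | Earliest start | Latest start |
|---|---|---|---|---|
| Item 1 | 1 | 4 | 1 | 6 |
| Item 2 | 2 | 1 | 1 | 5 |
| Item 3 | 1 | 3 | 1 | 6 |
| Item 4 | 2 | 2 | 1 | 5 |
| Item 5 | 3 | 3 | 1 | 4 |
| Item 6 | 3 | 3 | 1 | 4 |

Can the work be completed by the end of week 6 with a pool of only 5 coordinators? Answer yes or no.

no

Total coordinator-weeks = 31; over 6 weeks the average is 31/6 > 5, so some week must exceed 5.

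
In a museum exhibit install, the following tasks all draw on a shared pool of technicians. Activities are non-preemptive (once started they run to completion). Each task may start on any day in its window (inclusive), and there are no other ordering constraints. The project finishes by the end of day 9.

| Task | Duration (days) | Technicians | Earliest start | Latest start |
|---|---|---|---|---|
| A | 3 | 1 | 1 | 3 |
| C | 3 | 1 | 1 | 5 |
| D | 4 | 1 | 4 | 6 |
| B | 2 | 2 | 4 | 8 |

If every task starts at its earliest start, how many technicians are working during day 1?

2

At early start, day 1 has: A, C.
Demand: 1 + 1 = 2.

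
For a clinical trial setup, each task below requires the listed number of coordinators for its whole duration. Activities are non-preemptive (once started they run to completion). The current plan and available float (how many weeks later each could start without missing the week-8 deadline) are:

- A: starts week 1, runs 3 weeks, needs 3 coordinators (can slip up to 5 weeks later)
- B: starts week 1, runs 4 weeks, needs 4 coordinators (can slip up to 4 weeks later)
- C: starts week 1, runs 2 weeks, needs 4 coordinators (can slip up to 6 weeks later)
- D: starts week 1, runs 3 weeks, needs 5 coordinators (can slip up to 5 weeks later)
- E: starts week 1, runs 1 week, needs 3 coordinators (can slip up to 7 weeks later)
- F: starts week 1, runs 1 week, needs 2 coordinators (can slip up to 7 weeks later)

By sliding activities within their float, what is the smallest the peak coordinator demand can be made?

8

Early-start (A@1, B@1, C@1, D@1, E@1, F@1) gives peak 21: w1:21  w2:16  w3:12  w4:4  w5:0  w6:0  w7:0  w8:0.
Shift C→4, D→6, E→5, F→6.
Schedule A@1, B@1, C@4, D@6, E@5, F@6: w1:7  w2:7  w3:7  w4:8  w5:7  w6:7  w7:5  w8:5 — peak 8.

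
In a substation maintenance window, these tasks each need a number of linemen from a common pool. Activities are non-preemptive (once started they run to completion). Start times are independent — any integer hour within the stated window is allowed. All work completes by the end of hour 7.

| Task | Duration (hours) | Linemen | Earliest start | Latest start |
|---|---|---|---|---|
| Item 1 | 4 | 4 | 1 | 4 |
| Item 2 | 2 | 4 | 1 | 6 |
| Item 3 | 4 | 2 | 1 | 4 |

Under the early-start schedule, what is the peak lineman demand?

10

Early-start schedule: Item 1@1, Item 2@1, Item 3@1.
Load per hour: hour 1: 10, hour 2: 10, hour 3: 6, hour 4: 6, hour 5: 0, hour 6: 0, hour 7: 0.
Peak is 10.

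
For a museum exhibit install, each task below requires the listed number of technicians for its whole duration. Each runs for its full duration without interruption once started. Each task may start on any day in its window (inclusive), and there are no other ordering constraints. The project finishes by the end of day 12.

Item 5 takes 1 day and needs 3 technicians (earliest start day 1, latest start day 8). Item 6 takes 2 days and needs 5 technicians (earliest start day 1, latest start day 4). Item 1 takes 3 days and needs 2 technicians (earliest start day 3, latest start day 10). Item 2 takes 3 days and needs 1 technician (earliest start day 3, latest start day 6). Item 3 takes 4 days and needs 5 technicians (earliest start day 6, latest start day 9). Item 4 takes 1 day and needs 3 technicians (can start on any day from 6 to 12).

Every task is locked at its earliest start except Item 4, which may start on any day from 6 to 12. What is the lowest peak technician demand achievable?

Item 4@6: d1:8  d2:5  d3:3  d4:3  d5:3  d6:8  d7:5  d8:5  d9:5  d10:0  d11:0  d12:0 → peak 8
Item 4@7: d1:8  d2:5  d3:3  d4:3  d5:3  d6:5  d7:8  d8:5  d9:5  d10:0  d11:0  d12:0 → peak 8
Item 4@8: d1:8  d2:5  d3:3  d4:3  d5:3  d6:5  d7:5  d8:8  d9:5  d10:0  d11:0  d12:0 → peak 8
Item 4@9: d1:8  d2:5  d3:3  d4:3  d5:3  d6:5  d7:5  d8:5  d9:8  d10:0  d11:0  d12:0 → peak 8
Item 4@10: d1:8  d2:5  d3:3  d4:3  d5:3  d6:5  d7:5  d8:5  d9:5  d10:3  d11:0  d12:0 → peak 8
Item 4@11: d1:8  d2:5  d3:3  d4:3  d5:3  d6:5  d7:5  d8:5  d9:5  d10:0  d11:3  d12:0 → peak 8
Item 4@12: d1:8  d2:5  d3:3  d4:3  d5:3  d6:5  d7:5  d8:5  d9:5  d10:0  d11:0  d12:3 → peak 8
Best is Item 4@6, peak 8.

8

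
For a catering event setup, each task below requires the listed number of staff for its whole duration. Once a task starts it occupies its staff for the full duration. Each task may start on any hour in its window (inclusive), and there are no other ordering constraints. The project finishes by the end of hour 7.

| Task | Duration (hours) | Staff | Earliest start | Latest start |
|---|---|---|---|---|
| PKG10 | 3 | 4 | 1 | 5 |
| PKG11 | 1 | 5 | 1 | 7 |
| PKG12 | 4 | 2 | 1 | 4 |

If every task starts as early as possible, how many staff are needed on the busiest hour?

11

Early-start schedule: PKG10@1, PKG11@1, PKG12@1.
Load per hour: hour 1: 11, hour 2: 6, hour 3: 6, hour 4: 2, hour 5: 0, hour 6: 0, hour 7: 0.
Peak is 11.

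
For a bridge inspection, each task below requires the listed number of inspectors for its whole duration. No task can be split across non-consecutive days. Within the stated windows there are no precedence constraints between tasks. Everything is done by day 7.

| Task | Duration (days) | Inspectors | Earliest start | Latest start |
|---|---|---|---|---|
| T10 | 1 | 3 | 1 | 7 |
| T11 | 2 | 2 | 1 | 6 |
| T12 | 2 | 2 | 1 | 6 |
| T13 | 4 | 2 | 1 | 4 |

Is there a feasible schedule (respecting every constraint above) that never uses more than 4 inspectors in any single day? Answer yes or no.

yes

Schedule T10@1, T11@2, T12@2, T13@4: d1:3  d2:4  d3:4  d4:2  d5:2  d6:2  d7:2 — peak 4 ≤ 4.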